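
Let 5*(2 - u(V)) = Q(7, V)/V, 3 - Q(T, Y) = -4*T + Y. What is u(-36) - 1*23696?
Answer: -4264853/180 ≈ -23694.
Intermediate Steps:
Q(T, Y) = 3 - Y + 4*T (Q(T, Y) = 3 - (-4*T + Y) = 3 - (Y - 4*T) = 3 + (-Y + 4*T) = 3 - Y + 4*T)
u(V) = 2 - (31 - V)/(5*V) (u(V) = 2 - (3 - V + 4*7)/(5*V) = 2 - (3 - V + 28)/(5*V) = 2 - (31 - V)/(5*V))
u(-36) - 1*23696 = (⅕)*(-31 + 11*(-36))/(-36) - 1*23696 = (⅕)*(-1/36)*(-31 - 396) - 23696 = (⅕)*(-1/36)*(-427) - 23696 = 427/180 - 23696 = -4264853/180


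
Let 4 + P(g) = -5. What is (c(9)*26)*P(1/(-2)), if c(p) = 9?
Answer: -2106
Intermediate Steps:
P(g) = -9 (P(g) = -4 - 5 = -9)
(c(9)*26)*P(1/(-2)) = (9*26)*(-9) = 234*(-9) = -2106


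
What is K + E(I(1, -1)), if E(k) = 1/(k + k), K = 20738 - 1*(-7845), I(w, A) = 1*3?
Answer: 171499/6 ≈ 28583.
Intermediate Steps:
I(w, A) = 3
K = 28583 (K = 20738 + 7845 = 28583)
E(k) = 1/(2*k)
K + E(I(1, -1)) = 28583 + (1/2)/3 = 28583 + (1/2)*(1/3) = 28583 + 1/6 = 171499/6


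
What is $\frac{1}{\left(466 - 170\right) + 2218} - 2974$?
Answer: $- \frac{7476635}{2514} \approx -2974.0$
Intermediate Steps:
$\frac{1}{\left(466 - 170\right) + 2218} - 2974 = \frac{1}{296 + 2218} - 2974 = \frac{1}{2514} - 2974 = - \frac{7476635}{2514}$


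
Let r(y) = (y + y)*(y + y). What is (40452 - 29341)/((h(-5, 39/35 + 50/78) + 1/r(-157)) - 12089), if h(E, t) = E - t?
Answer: -1495357712940/1627889567411 ≈ -0.91859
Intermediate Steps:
r(y) = 4*y² (r(y) = (2*y)*(2*y) = 4*y²)
(40452 - 29341)/((h(-5, 39/35 + 50/78) + 1/r(-157)) - 12089) = (40452 - 29341)/(((-5 - (39/35 + 50/78)) + 1/(4*(-157)²)) - 12089) = 11111/(((-5 - (39*(1/35) + 50*(1/78))) + 1/(4*24649)) - 12089) = 11111/(((-5 - (39/35 + 25/39)) + 1/98596) - 12089) = 11111/(((-5 - 1*2396/1365) + 1/98596) - 12089) = 11111/(((-5 - 2396/1365) + 1/98596) - 12089) = 11111/((-9221/1365 + 1/98596) - 12089) = 11111/(-909152351/134583540 - 12089) = 11111/(-1627889567411/134583540) = 11111*(-134583540/1627889567411) = -1495357712940/1627889567411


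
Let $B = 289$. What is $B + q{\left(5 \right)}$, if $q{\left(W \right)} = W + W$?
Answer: $299$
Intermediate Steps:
$q{\left(W \right)} = 2 W$
$B + q{\left(5 \right)} = 289 + 2 \cdot 5 = 289 + 10 = 299$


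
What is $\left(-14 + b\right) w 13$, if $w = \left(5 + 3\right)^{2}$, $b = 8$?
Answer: $-4992$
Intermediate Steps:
$w = 64$ ($w = 8^{2} = 64$)
$\left(-14 + b\right) w 13 = \left(-14 + 8\right) 64 \cdot 13 = \left(-6\right) 64 \cdot 13 = \left(-384\right) 13 = -4992$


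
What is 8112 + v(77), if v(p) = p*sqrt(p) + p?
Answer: 8189 + 77*sqrt(77) ≈ 8864.7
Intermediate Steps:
v(p) = p + p**(3/2) (v(p) = p**(3/2) + p = p + p**(3/2))
8112 + v(77) = 8112 + (77 + 77**(3/2)) = 8112 + (77 + 77*sqrt(77)) = 8189 + 77*sqrt(77)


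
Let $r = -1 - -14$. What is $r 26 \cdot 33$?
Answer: $11154$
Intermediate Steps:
$r = 13$ ($r = -1 + 14 = 13$)
$r 26 \cdot 33 = 13 \cdot 26 \cdot 33 = 338 \cdot 33 = 11154$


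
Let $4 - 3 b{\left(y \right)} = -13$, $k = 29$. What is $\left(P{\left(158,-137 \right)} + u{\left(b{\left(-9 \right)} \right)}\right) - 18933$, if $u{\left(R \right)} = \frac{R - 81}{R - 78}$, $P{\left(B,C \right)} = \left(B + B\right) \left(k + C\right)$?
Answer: $- \frac{11514011}{217} \approx -53060.0$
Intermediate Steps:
$b{\left(y \right)} = \frac{17}{3}$ ($b{\left(y \right)} = \frac{4}{3} - - \frac{13}{3} = \frac{4}{3} + \frac{13}{3} = \frac{17}{3}$)
$P{\left(B,C \right)} = 2 B \left(29 + C\right)$ ($P{\left(B,C \right)} = \left(B + B\right) \left(29 + C\right) = 2 B \left(29 + C\right)$)
$u{\left(R \right)} = \frac{-81 + R}{-78 + R}$
$\left(P{\left(158,-137 \right)} + u{\left(b{\left(-9 \right)} \right)}\right) - 18933 = \left(2 \cdot 158 \left(29 - 137\right) + \frac{-81 + \frac{17}{3}}{-78 + \frac{17}{3}}\right) - 18933 = \left(2 \cdot 158 \left(-108\right) + \frac{1}{- \frac{217}{3}} \left(- \frac{226}{3}\right)\right) - 18933 = \left(-34128 - - \frac{226}{217}\right) - 18933 = \left(-34128 + \frac{226}{217}\right) - 18933 = - \frac{7405550}{217} - 18933 = - \frac{11514011}{217}$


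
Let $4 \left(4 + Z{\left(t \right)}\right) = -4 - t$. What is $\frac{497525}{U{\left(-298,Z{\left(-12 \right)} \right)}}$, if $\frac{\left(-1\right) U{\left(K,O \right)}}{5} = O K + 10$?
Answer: $- \frac{99505}{606} \approx -164.2$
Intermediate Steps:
$Z{\left(t \right)} = -5 - \frac{t}{4}$ ($Z{\left(t \right)} = -4 + \frac{-4 - t}{4} = -4 - \left(1 + \frac{t}{4}\right) = -5 - \frac{t}{4}$)
$U{\left(K,O \right)} = -50 - 5 K O$ ($U{\left(K,O \right)} = - 5 \left(O K + 10\right) = - 5 \left(K O + 10\right) = - 5 \left(10 + K O\right) = -50 - 5 K O$)
$\frac{497525}{U{\left(-298,Z{\left(-12 \right)} \right)}} = \frac{497525}{-50 - - 1490 \left(-5 - -3\right)} = \frac{497525}{-50 - - 1490 \left(-5 + 3\right)} = \frac{497525}{-50 - \left(-1490\right) \left(-2\right)} = \frac{497525}{-50 - 2980} = \frac{497525}{-3030} = 497525 \left(- \frac{1}{3030}\right) = - \frac{99505}{606}$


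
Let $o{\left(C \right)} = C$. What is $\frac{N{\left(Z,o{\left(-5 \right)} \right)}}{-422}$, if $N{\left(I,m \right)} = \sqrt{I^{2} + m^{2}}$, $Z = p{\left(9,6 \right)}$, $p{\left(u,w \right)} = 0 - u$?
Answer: $- \frac{\sqrt{106}}{422} \approx -0.024397$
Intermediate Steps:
$p{\left(u,w \right)} = - u$
$Z = -9$ ($Z = \left(-1\right) 9 = -9$)
$\frac{N{\left(Z,o{\left(-5 \right)} \right)}}{-422} = \frac{\sqrt{\left(-9\right)^{2} + \left(-5\right)^{2}}}{-422} = \sqrt{81 + 25} \left(- \frac{1}{422}\right) = \sqrt{106} \left(- \frac{1}{422}\right) = - \frac{\sqrt{106}}{422}$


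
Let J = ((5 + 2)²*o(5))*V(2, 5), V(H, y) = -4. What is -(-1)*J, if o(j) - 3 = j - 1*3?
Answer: -980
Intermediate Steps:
o(j) = j (o(j) = 3 + (j - 1*3) = 3 + (j - 3) = 3 + (-3 + j) = j)
J = -980 (J = ((5 + 2)²*5)*(-4) = (7²*5)*(-4) = (49*5)*(-4) = 245*(-4) = -980)
-(-1)*J = -(-1)*(-980) = -1*980 = -980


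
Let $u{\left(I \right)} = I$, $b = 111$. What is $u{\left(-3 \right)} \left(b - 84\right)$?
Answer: $-81$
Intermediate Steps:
$u{\left(-3 \right)} \left(b - 84\right) = - 3 \left(111 - 84\right) = \left(-3\right) 27 = -81$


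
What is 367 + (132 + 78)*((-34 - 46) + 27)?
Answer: -10763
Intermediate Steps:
367 + (132 + 78)*((-34 - 46) + 27) = 367 + 210*(-80 + 27) = 367 + 210*(-53) = 367 - 11130 = -10763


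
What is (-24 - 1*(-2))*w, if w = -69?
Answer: 1518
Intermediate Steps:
(-24 - 1*(-2))*w = (-24 - 1*(-2))*(-69) = (-24 + 2)*(-69) = -22*(-69) = 1518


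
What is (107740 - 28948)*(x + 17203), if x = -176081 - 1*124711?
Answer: -22344544488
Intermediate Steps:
x = -300792 (x = -176081 - 124711 = -300792)
(107740 - 28948)*(x + 17203) = (107740 - 28948)*(-300792 + 17203) = 78792*(-283589) = -22344544488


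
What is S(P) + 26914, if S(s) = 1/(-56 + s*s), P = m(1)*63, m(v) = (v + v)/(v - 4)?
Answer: 45969113/1708 ≈ 26914.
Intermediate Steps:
m(v) = 2*v/(-4 + v) (m(v) = (2*v)/(-4 + v) = 2*v/(-4 + v))
P = -42 (P = (2*1/(-4 + 1))*63 = (2*1/(-3))*63 = (2*1*(-⅓))*63 = -⅔*63 = -42)
S(s) = 1/(-56 + s²)
S(P) + 26914 = 1/(-56 + (-42)²) + 26914 = 1/(-56 + 1764) + 26914 = 1/1708 + 26914 = 45969113/1708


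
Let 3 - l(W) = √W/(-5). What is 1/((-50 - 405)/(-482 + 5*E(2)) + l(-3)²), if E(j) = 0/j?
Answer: 1426466950/14640862441 - 174243000*I*√3/14640862441 ≈ 0.097431 - 0.020613*I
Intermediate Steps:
l(W) = 3 + √W/5 (l(W) = 3 - √W/(-5) = 3 - (-1)*√W/5 = 3 + √W/5)
E(j) = 0
1/((-50 - 405)/(-482 + 5*E(2)) + l(-3)²) = 1/((-50 - 405)/(-482 + 5*0) + (3 + √(-3)/5)²) = 1/(-455/(-482 + 0) + (3 + (I*√3)/5)²) = 1/(-455/(-482) + (3 + I*√3/5)²) = 1/(-455*(-1/482) + (3 + I*√3/5)²) = 1/(455/482 + (3 + I*√3/5)²)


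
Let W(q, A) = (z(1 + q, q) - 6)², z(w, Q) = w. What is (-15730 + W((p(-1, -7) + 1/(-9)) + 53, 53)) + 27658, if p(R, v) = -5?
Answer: 1115164/81 ≈ 13767.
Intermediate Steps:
W(q, A) = (-5 + q)² (W(q, A) = ((1 + q) - 6)² = (-5 + q)²)
(-15730 + W((p(-1, -7) + 1/(-9)) + 53, 53)) + 27658 = (-15730 + (-5 + ((-5 + 1/(-9)) + 53))²) + 27658 = (-15730 + (-5 + ((-5 - ⅑) + 53))²) + 27658 = (-15730 + (-5 + (-46/9 + 53))²) + 27658 = (-15730 + (-5 + 431/9)²) + 27658 = (-15730 + (386/9)²) + 27658 = (-15730 + 148996/81) + 27658 = -1125134/81 + 27658 = 1115164/81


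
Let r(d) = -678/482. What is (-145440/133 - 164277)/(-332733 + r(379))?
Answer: 588957969/1185015104 ≈ 0.49700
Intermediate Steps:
r(d) = -339/241 (r(d) = -678*1/482 = -339/241)
(-145440/133 - 164277)/(-332733 + r(379)) = (-145440/133 - 164277)/(-332733 - 339/241) = (-145440/133 - 164277)/(-80188992/241) = (-1818*80/133 - 164277)*(-241/80188992) = (-145440/133 - 164277)*(-241/80188992) = -21994281/133*(-241/80188992) = 588957969/1185015104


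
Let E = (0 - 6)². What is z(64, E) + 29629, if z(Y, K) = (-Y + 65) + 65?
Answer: 29695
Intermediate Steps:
E = 36 (E = (-6)² = 36)
z(Y, K) = 130 - Y (z(Y, K) = (65 - Y) + 65 = 130 - Y)
z(64, E) + 29629 = (130 - 1*64) + 29629 = (130 - 64) + 29629 = 66 + 29629 = 29695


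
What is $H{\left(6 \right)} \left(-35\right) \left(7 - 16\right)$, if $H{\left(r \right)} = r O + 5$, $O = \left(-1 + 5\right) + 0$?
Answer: $9135$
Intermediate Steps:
$O = 4$ ($O = 4 + 0 = 4$)
$H{\left(r \right)} = 5 + 4 r$ ($H{\left(r \right)} = r 4 + 5 = 4 r + 5 = 5 + 4 r$)
$H{\left(6 \right)} \left(-35\right) \left(7 - 16\right) = \left(5 + 4 \cdot 6\right) \left(-35\right) \left(7 - 16\right) = \left(5 + 24\right) \left(-35\right) \left(-9\right) = 29 \left(-35\right) \left(-9\right) = \left(-1015\right) \left(-9\right) = 9135$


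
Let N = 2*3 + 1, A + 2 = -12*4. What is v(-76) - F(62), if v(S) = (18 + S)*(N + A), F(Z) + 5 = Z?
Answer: 2437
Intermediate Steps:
A = -50 (A = -2 - 12*4 = -2 - 48 = -50)
N = 7 (N = 6 + 1 = 7)
F(Z) = -5 + Z
v(S) = -774 - 43*S (v(S) = (18 + S)*(7 - 50) = (18 + S)*(-43) = -774 - 43*S)
v(-76) - F(62) = (-774 - 43*(-76)) - (-5 + 62) = (-774 + 3268) - 1*57 = 2494 - 57 = 2437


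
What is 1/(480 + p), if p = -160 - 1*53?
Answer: 1/267 ≈ 0.0037453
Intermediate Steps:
p = -213 (p = -160 - 53 = -213)
1/(480 + p) = 1/(480 - 213) = 1/267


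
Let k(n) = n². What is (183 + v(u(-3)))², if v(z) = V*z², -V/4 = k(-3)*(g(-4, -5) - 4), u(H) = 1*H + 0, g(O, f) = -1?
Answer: 3250809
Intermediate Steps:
u(H) = H (u(H) = H + 0 = H)
V = 180 (V = -4*(-3)²*(-1 - 4) = -36*(-5) = -4*(-45) = 180)
v(z) = 180*z²
(183 + v(u(-3)))² = (183 + 180*(-3)²)² = (183 + 180*9)² = (183 + 1620)² = 1803² = 3250809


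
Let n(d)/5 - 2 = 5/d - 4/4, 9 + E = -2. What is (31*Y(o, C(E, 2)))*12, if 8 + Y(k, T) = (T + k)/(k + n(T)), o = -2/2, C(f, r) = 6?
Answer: -134664/49 ≈ -2748.2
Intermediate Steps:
E = -11 (E = -9 - 2 = -11)
o = -1 (o = -2*½ = -1)
n(d) = 5 + 25/d (n(d) = 10 + 5*(5/d - 4/4) = 10 + 5*(5/d - 4*¼) = 10 + 5*(5/d - 1) = 10 + 5*(-1 + 5/d) = 10 + (-5 + 25/d) = 5 + 25/d)
Y(k, T) = -8 + (T + k)/(5 + k + 25/T) (Y(k, T) = -8 + (T + k)/(k + (5 + 25/T)) = -8 + (T + k)/(5 + k + 25/T))
(31*Y(o, C(E, 2)))*12 = (31*((-200 - 40*6 - 1*6*(-1*6 + 7*(-1)))/(25 + 5*6 + 6*(-1))))*12 = (31*((-200 - 240 - 1*6*(-6 - 7))/(25 + 30 - 6)))*12 = (31*((-200 - 240 - 1*6*(-13))/49))*12 = (31*((-200 - 240 + 78)/49))*12 = (31*((1/49)*(-362)))*12 = (31*(-362/49))*12 = -11222/49*12 = -134664/49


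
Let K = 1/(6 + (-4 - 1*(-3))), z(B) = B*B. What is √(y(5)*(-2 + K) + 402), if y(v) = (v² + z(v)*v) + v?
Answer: √123 ≈ 11.091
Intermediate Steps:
z(B) = B²
K = ⅕ (K = 1/(6 + (-4 + 3)) = 1/(6 - 1) = 1/5 = ⅕ ≈ 0.20000)
y(v) = v + v² + v³ (y(v) = (v² + v²*v) + v = (v² + v³) + v = v + v² + v³)
√(y(5)*(-2 + K) + 402) = √((5*(1 + 5 + 5²))*(-2 + ⅕) + 402) = √((5*(1 + 5 + 25))*(-9/5) + 402) = √((5*31)*(-9/5) + 402) = √(155*(-9/5) + 402) = √(-279 + 402) = √123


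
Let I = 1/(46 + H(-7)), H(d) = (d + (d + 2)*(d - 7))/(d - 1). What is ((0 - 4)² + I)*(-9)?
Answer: -43992/305 ≈ -144.24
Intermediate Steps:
H(d) = (d + (-7 + d)*(2 + d))/(-1 + d) (H(d) = (d + (2 + d)*(-7 + d))/(-1 + d) = (d + (-7 + d)*(2 + d))/(-1 + d))
I = 8/305 (I = 1/(46 + (-14 + (-7)² - 4*(-7))/(-1 - 7)) = 1/(46 + (-14 + 49 + 28)/(-8)) = 1/(46 - ⅛*63) = 1/(46 - 63/8) = 1/(305/8) = 8/305 ≈ 0.026230)
((0 - 4)² + I)*(-9) = ((0 - 4)² + 8/305)*(-9) = ((-4)² + 8/305)*(-9) = (16 + 8/305)*(-9) = (4888/305)*(-9) = -43992/305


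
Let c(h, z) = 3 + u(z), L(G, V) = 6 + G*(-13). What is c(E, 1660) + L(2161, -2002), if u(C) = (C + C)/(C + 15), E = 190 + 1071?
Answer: -9407476/335 ≈ -28082.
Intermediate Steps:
L(G, V) = 6 - 13*G
E = 1261
u(C) = 2*C/(15 + C) (u(C) = (2*C)/(15 + C) = 2*C/(15 + C))
c(h, z) = 3 + 2*z/(15 + z)
c(E, 1660) + L(2161, -2002) = 5*(9 + 1660)/(15 + 1660) + (6 - 13*2161) = 5*1669/1675 + (6 - 28093) = 5*(1/1675)*1669 - 28087 = 1669/335 - 28087 = -9407476/335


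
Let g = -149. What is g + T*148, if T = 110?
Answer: 16131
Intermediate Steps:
g + T*148 = -149 + 110*148 = -149 + 16280 = 16131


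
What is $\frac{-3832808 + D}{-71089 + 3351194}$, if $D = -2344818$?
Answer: $- \frac{6177626}{3280105} \approx -1.8834$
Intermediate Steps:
$\frac{-3832808 + D}{-71089 + 3351194} = \frac{-3832808 - 2344818}{-71089 + 3351194} = - \frac{6177626}{3280105}$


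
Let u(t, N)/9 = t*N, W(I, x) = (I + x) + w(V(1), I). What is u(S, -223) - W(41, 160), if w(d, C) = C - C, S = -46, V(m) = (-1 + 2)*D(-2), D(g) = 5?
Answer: 92121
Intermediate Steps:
V(m) = 5 (V(m) = (-1 + 2)*5 = 1*5 = 5)
w(d, C) = 0
W(I, x) = I + x (W(I, x) = (I + x) + 0 = I + x)
u(t, N) = 9*N*t (u(t, N) = 9*(t*N) = 9*(N*t) = 9*N*t)
u(S, -223) - W(41, 160) = 9*(-223)*(-46) - (41 + 160) = 92322 - 1*201 = 92322 - 201 = 92121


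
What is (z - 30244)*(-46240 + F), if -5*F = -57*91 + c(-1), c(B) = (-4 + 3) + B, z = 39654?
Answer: -425352702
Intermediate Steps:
c(B) = -1 + B
F = 5189/5 (F = -(-57*91 + (-1 - 1))/5 = -(-5187 - 2)/5 = -1/5*(-5189) = 5189/5 ≈ 1037.8)
(z - 30244)*(-46240 + F) = (39654 - 30244)*(-46240 + 5189/5) = 9410*(-226011/5) = -425352702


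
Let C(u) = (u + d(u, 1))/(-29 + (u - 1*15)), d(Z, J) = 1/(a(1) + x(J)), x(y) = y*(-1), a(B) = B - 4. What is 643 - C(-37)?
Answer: 208183/324 ≈ 642.54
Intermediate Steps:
a(B) = -4 + B
x(y) = -y
d(Z, J) = 1/(-3 - J) (d(Z, J) = 1/((-4 + 1) - J) = 1/(-3 - J))
C(u) = (-1/4 + u)/(-44 + u) (C(u) = (u - 1/(3 + 1))/(-29 + (u - 1*15)) = (u - 1/4)/(-29 + (u - 15)) = (u - 1*1/4)/(-29 + (-15 + u)) = (u - 1/4)/(-44 + u) = (-1/4 + u)/(-44 + u))
643 - C(-37) = 643 - (-1/4 - 37)/(-44 - 37) = 643 - (-149)/((-81)*4) = 643 - (-1)*(-149)/(81*4) = 643 - 1*149/324 = 643 - 149/324 = 208183/324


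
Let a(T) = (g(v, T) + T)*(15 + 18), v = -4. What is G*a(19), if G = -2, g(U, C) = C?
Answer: -2508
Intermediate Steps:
a(T) = 66*T (a(T) = (T + T)*(15 + 18) = (2*T)*33 = 66*T)
G*a(19) = -132*19 = -2*1254 = -2508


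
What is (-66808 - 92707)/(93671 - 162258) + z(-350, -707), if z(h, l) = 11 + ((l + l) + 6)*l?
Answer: 68276254644/68587 ≈ 9.9547e+5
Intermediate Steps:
z(h, l) = 11 + l*(6 + 2*l) (z(h, l) = 11 + (2*l + 6)*l = 11 + (6 + 2*l)*l = 11 + l*(6 + 2*l))
(-66808 - 92707)/(93671 - 162258) + z(-350, -707) = (-66808 - 92707)/(93671 - 162258) + (11 + 2*(-707)**2 + 6*(-707)) = -159515/(-68587) + (11 + 2*499849 - 4242) = -159515*(-1/68587) + (11 + 999698 - 4242) = 159515/68587 + 995467 = 68276254644/68587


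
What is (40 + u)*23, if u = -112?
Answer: -1656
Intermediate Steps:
(40 + u)*23 = (40 - 112)*23 = -72*23 = -1656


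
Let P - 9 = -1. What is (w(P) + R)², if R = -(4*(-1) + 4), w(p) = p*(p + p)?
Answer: 16384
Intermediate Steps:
P = 8 (P = 9 - 1 = 8)
w(p) = 2*p² (w(p) = p*(2*p) = 2*p²)
R = 0 (R = -(-4 + 4) = -1*0 = 0)
(w(P) + R)² = (2*8² + 0)² = (2*64 + 0)² = (128 + 0)² = 128² = 16384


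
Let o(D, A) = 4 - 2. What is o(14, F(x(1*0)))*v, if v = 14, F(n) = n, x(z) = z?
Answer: 28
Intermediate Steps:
o(D, A) = 2
o(14, F(x(1*0)))*v = 2*14 = 28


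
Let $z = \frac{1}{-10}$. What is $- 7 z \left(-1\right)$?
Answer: $- \frac{7}{10} \approx -0.7$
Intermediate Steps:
$z = - \frac{1}{10} \approx -0.1$
$- 7 z \left(-1\right) = \left(-7\right) \left(- \frac{1}{10}\right) \left(-1\right) = \frac{7}{10} \left(-1\right) = - \frac{7}{10}$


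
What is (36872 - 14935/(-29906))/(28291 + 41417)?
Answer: 1102708967/2084687448 ≈ 0.52896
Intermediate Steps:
(36872 - 14935/(-29906))/(28291 + 41417) = (36872 - 14935*(-1/29906))/69708 = (36872 + 14935/29906)*(1/69708) = (1102708967/29906)*(1/69708) = 1102708967/2084687448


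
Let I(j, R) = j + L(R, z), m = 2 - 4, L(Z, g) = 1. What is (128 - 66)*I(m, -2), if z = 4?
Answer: -62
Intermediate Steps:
m = -2
I(j, R) = 1 + j (I(j, R) = j + 1 = 1 + j)
(128 - 66)*I(m, -2) = (128 - 66)*(1 - 2) = 62*(-1) = -62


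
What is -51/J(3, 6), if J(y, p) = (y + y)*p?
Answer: -17/12 ≈ -1.4167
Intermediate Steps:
J(y, p) = 2*p*y (J(y, p) = (2*y)*p = 2*p*y)
-51/J(3, 6) = -51/(2*6*3) = -51/36 = -51*1/36 = -17/12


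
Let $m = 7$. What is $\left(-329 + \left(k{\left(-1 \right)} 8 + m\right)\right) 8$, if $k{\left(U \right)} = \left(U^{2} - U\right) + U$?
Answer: $-2512$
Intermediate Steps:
$k{\left(U \right)} = U^{2}$
$\left(-329 + \left(k{\left(-1 \right)} 8 + m\right)\right) 8 = \left(-329 + \left(\left(-1\right)^{2} \cdot 8 + 7\right)\right) 8 = \left(-329 + \left(1 \cdot 8 + 7\right)\right) 8 = \left(-329 + \left(8 + 7\right)\right) 8 = \left(-329 + 15\right) 8 = \left(-314\right) 8 = -2512$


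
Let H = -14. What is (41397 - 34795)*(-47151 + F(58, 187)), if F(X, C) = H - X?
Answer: -311766246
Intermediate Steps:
F(X, C) = -14 - X
(41397 - 34795)*(-47151 + F(58, 187)) = (41397 - 34795)*(-47151 + (-14 - 1*58)) = 6602*(-47151 + (-14 - 58)) = 6602*(-47151 - 72) = 6602*(-47223) = -311766246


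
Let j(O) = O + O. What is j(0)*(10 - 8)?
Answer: 0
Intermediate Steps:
j(O) = 2*O
j(0)*(10 - 8) = (2*0)*(10 - 8) = 0*2 = 0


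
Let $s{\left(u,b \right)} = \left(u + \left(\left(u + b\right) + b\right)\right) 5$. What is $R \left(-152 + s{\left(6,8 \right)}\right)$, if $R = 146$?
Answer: $-1752$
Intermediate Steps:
$s{\left(u,b \right)} = 10 b + 10 u$ ($s{\left(u,b \right)} = \left(u + \left(\left(b + u\right) + b\right)\right) 5 = \left(u + \left(u + 2 b\right)\right) 5 = \left(2 b + 2 u\right) 5 = 10 b + 10 u$)
$R \left(-152 + s{\left(6,8 \right)}\right) = 146 \left(-152 + \left(10 \cdot 8 + 10 \cdot 6\right)\right) = 146 \left(-152 + \left(80 + 60\right)\right) = 146 \left(-152 + 140\right) = 146 \left(-12\right) = -1752$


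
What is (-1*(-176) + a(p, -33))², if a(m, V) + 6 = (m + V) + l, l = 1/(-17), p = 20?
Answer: 7118224/289 ≈ 24631.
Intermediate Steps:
l = -1/17 ≈ -0.058824
a(m, V) = -103/17 + V + m (a(m, V) = -6 + ((m + V) - 1/17) = -6 + ((V + m) - 1/17) = -6 + (-1/17 + V + m) = -103/17 + V + m)
(-1*(-176) + a(p, -33))² = (-1*(-176) + (-103/17 - 33 + 20))² = (176 - 324/17)² = (2668/17)² = 7118224/289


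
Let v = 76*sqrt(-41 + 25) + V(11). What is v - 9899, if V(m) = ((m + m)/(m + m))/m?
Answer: -108888/11 + 304*I ≈ -9898.9 + 304.0*I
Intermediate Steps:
V(m) = 1/m (V(m) = ((2*m)/((2*m)))/m = ((2*m)*(1/(2*m)))/m = 1/m)
v = 1/11 + 304*I (v = 76*sqrt(-41 + 25) + 1/11 = 76*sqrt(-16) + 1/11 = 76*(4*I) + 1/11 = 304*I + 1/11 = 1/11 + 304*I ≈ 0.090909 + 304.0*I)
v - 9899 = (1/11 + 304*I) - 9899 = -108888/11 + 304*I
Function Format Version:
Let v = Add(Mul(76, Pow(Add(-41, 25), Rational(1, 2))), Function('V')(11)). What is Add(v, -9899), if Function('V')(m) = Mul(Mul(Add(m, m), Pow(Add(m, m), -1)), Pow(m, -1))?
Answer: Add(Rational(-108888, 11), Mul(304, I)) ≈ Add(-9898.9, Mul(304.00, I))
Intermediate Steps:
Function('V')(m) = Pow(m, -1) (Function('V')(m) = Mul(Mul(Mul(2, m), Pow(Mul(2, m), -1)), Pow(m, -1)) = Mul(Mul(Mul(2, m), Mul(Rational(1, 2), Pow(m, -1))), Pow(m, -1)) = Mul(1, Pow(m, -1)) = Pow(m, -1))
v = Add(Rational(1, 11), Mul(304, I)) (v = Add(Mul(76, Pow(Add(-41, 25), Rational(1, 2))), Pow(11, -1)) = Add(Mul(76, Pow(-16, Rational(1, 2))), Rational(1, 11)) = Add(Mul(76, Mul(4, I)), Rational(1, 11)) = Add(Mul(304, I), Rational(1, 11)) = Add(Rational(1, 11), Mul(304, I)) ≈ Add(0.090909, Mul(304.00, I)))
Add(v, -9899) = Add(Add(Rational(1, 11), Mul(304, I)), -9899) = Add(Rational(-108888, 11), Mul(304, I))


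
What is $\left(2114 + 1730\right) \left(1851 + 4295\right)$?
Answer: $23625224$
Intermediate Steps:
$\left(2114 + 1730\right) \left(1851 + 4295\right) = 3844 \cdot 6146 = 23625224$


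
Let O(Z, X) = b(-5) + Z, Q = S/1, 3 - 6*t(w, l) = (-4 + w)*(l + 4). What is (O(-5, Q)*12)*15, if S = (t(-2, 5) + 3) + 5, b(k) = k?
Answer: -1800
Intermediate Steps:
t(w, l) = ½ - (-4 + w)*(4 + l)/6 (t(w, l) = ½ - (-4 + w)*(l + 4)/6 = ½ - (-4 + w)*(4 + l)/6)
S = 35/2 (S = ((19/6 - ⅔*(-2) + (⅔)*5 - ⅙*5*(-2)) + 3) + 5 = ((19/6 + 4/3 + 10/3 + 5/3) + 3) + 5 = (19/2 + 3) + 5 = 25/2 + 5 = 35/2 ≈ 17.500)
Q = 35/2 (Q = (35/2)/1 = (35/2)*1 = 35/2 ≈ 17.500)
O(Z, X) = -5 + Z
(O(-5, Q)*12)*15 = ((-5 - 5)*12)*15 = -10*12*15 = -120*15 = -1800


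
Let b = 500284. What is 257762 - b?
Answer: -242522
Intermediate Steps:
257762 - b = 257762 - 1*500284 = 257762 - 500284 = -242522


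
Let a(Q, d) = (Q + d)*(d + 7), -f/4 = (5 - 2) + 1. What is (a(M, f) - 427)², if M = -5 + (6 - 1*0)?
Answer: 85264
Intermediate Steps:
f = -16 (f = -4*((5 - 2) + 1) = -4*(3 + 1) = -4*4 = -16)
M = 1 (M = -5 + (6 + 0) = -5 + 6 = 1)
a(Q, d) = (7 + d)*(Q + d) (a(Q, d) = (Q + d)*(7 + d) = (7 + d)*(Q + d))
(a(M, f) - 427)² = (((-16)² + 7*1 + 7*(-16) + 1*(-16)) - 427)² = ((256 + 7 - 112 - 16) - 427)² = (135 - 427)² = (-292)² = 85264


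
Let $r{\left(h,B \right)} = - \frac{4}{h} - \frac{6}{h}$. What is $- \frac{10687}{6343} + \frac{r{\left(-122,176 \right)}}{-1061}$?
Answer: $- \frac{691705042}{410525303} \approx -1.6849$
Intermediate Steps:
$r{\left(h,B \right)} = - \frac{10}{h}$
$- \frac{10687}{6343} + \frac{r{\left(-122,176 \right)}}{-1061} = - \frac{10687}{6343} + \frac{\left(-10\right) \frac{1}{-122}}{-1061} = \left(-10687\right) \frac{1}{6343} + \left(-10\right) \left(- \frac{1}{122}\right) \left(- \frac{1}{1061}\right) = - \frac{10687}{6343} + \frac{5}{61} \left(- \frac{1}{1061}\right) = - \frac{10687}{6343} - \frac{5}{64721} = - \frac{691705042}{410525303}$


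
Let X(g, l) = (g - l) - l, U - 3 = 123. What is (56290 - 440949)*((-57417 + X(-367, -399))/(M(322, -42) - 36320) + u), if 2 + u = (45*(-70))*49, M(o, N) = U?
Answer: 1074460157274009/18097 ≈ 5.9372e+10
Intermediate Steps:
U = 126 (U = 3 + 123 = 126)
M(o, N) = 126
X(g, l) = g - 2*l
u = -154352 (u = -2 + (45*(-70))*49 = -2 - 3150*49 = -2 - 154350 = -154352)
(56290 - 440949)*((-57417 + X(-367, -399))/(M(322, -42) - 36320) + u) = (56290 - 440949)*((-57417 + (-367 - 2*(-399)))/(126 - 36320) - 154352) = -384659*((-57417 + (-367 + 798))/(-36194) - 154352) = -384659*((-57417 + 431)*(-1/36194) - 154352) = -384659*(-56986*(-1/36194) - 154352) = -384659*(28493/18097 - 154352) = -384659*(-2793279651/18097) = 1074460157274009/18097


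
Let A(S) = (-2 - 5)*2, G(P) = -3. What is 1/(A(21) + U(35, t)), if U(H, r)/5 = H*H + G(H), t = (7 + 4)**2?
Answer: 1/6096 ≈ 0.00016404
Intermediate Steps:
A(S) = -14 (A(S) = -7*2 = -14)
t = 121 (t = 11**2 = 121)
U(H, r) = -15 + 5*H**2 (U(H, r) = 5*(H*H - 3) = 5*(H**2 - 3) = 5*(-3 + H**2) = -15 + 5*H**2)
1/(A(21) + U(35, t)) = 1/(-14 + (-15 + 5*35**2)) = 1/(-14 + (-15 + 5*1225)) = 1/(-14 + (-15 + 6125)) = 1/(-14 + 6110) = 1/6096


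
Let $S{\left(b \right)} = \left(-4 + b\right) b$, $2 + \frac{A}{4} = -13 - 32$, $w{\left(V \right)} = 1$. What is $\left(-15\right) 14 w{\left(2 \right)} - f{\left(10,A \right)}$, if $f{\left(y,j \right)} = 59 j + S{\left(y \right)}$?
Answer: $10822$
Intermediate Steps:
$A = -188$ ($A = -8 + 4 \left(-13 - 32\right) = -8 + 4 \left(-45\right) = -8 - 180 = -188$)
$S{\left(b \right)} = b \left(-4 + b\right)$
$f{\left(y,j \right)} = 59 j + y \left(-4 + y\right)$
$\left(-15\right) 14 w{\left(2 \right)} - f{\left(10,A \right)} = \left(-15\right) 14 \cdot 1 - \left(59 \left(-188\right) + 10 \left(-4 + 10\right)\right) = \left(-210\right) 1 - \left(-11092 + 10 \cdot 6\right) = -210 - \left(-11092 + 60\right) = -210 - -11032 = -210 + 11032 = 10822$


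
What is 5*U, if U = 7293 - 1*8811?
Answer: -7590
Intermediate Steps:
U = -1518 (U = 7293 - 8811 = -1518)
5*U = 5*(-1518) = -7590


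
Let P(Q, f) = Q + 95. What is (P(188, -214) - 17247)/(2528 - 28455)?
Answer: 16964/25927 ≈ 0.65430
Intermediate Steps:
P(Q, f) = 95 + Q
(P(188, -214) - 17247)/(2528 - 28455) = ((95 + 188) - 17247)/(2528 - 28455) = (283 - 17247)/(-25927) = -16964*(-1/25927) = 16964/25927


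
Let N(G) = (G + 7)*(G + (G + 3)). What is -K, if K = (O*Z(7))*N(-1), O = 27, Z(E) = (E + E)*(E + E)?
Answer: -31752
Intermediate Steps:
Z(E) = 4*E² (Z(E) = (2*E)*(2*E) = 4*E²)
N(G) = (3 + 2*G)*(7 + G) (N(G) = (7 + G)*(G + (3 + G)) = (7 + G)*(3 + 2*G) = (3 + 2*G)*(7 + G))
K = 31752 (K = (27*(4*7²))*(21 + 2*(-1)² + 17*(-1)) = (27*(4*49))*(21 + 2*1 - 17) = (27*196)*(21 + 2 - 17) = 5292*6 = 31752)
-K = -1*31752 = -31752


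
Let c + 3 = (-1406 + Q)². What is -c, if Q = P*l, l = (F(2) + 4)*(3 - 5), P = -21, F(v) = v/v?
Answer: -1430413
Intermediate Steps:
F(v) = 1
l = -10 (l = (1 + 4)*(3 - 5) = 5*(-2) = -10)
Q = 210 (Q = -21*(-10) = 210)
c = 1430413 (c = -3 + (-1406 + 210)² = -3 + (-1196)² = -3 + 1430416 = 1430413)
-c = -1*1430413 = -1430413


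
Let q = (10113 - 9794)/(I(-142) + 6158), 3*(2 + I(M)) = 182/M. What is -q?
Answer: -67947/1311137 ≈ -0.051823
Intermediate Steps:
I(M) = -2 + 182/(3*M) (I(M) = -2 + (182/M)/3 = -2 + 182/(3*M))
q = 67947/1311137 (q = (10113 - 9794)/((-2 + (182/3)/(-142)) + 6158) = 319/((-2 + (182/3)*(-1/142)) + 6158) = 319/((-2 - 91/213) + 6158) = 319/(-517/213 + 6158) = 319/(1311137/213) = 319*(213/1311137) = 67947/1311137 ≈ 0.051823)
-q = -1*67947/1311137 = -67947/1311137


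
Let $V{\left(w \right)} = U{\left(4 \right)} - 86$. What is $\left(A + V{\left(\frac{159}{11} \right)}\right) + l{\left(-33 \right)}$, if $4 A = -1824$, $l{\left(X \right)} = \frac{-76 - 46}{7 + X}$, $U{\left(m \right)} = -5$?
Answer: $- \frac{7050}{13} \approx -542.31$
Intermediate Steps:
$V{\left(w \right)} = -91$ ($V{\left(w \right)} = -5 - 86 = -91$)
$l{\left(X \right)} = - \frac{122}{7 + X}$
$A = -456$ ($A = \frac{1}{4} \left(-1824\right) = -456$)
$\left(A + V{\left(\frac{159}{11} \right)}\right) + l{\left(-33 \right)} = \left(-456 - 91\right) - \frac{122}{7 - 33} = -547 - \frac{122}{-26} = -547 - - \frac{61}{13} = -547 + \frac{61}{13} = - \frac{7050}{13}$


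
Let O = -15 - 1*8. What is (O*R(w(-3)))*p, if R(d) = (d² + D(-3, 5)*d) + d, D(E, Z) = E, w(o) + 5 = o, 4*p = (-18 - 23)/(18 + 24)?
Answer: 9430/21 ≈ 449.05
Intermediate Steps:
O = -23 (O = -15 - 8 = -23)
p = -41/168 (p = ((-18 - 23)/(18 + 24))/4 = (-41/42)/4 = (-41*1/42)/4 = (¼)*(-41/42) = -41/168 ≈ -0.24405)
w(o) = -5 + o
R(d) = d² - 2*d (R(d) = (d² - 3*d) + d = d² - 2*d)
(O*R(w(-3)))*p = -23*(-5 - 3)*(-2 + (-5 - 3))*(-41/168) = -(-184)*(-2 - 8)*(-41/168) = -(-184)*(-10)*(-41/168) = -23*80*(-41/168) = -1840*(-41/168) = 9430/21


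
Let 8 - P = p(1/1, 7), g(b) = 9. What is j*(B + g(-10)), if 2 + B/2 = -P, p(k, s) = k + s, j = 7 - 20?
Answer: -65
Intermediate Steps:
j = -13
P = 0 (P = 8 - (1/1 + 7) = 8 - (1 + 7) = 8 - 1*8 = 8 - 8 = 0)
B = -4 (B = -4 + 2*(-1*0) = -4 + 2*0 = -4 + 0 = -4)
j*(B + g(-10)) = -13*(-4 + 9) = -13*5 = -65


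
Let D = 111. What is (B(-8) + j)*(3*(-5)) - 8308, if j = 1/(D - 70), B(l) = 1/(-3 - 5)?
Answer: -2724529/328 ≈ -8306.5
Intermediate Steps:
B(l) = -⅛ (B(l) = 1/(-8) = -⅛)
j = 1/41 (j = 1/(111 - 70) = 1/41 ≈ 0.024390)
(B(-8) + j)*(3*(-5)) - 8308 = (-⅛ + 1/41)*(3*(-5)) - 8308 = -33/328*(-15) - 8308 = 495/328 - 8308 = -2724529/328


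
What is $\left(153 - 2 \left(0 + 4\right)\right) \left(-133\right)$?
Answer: $-19285$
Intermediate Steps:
$\left(153 - 2 \left(0 + 4\right)\right) \left(-133\right) = \left(153 - 8\right) \left(-133\right) = 145 \left(-133\right) = -19285$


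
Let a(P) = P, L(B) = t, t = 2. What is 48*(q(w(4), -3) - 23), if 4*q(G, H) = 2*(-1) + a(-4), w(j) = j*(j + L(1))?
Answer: -1176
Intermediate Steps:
L(B) = 2
w(j) = j*(2 + j) (w(j) = j*(j + 2) = j*(2 + j))
q(G, H) = -3/2 (q(G, H) = (2*(-1) - 4)/4 = (-2 - 4)/4 = (1/4)*(-6) = -3/2)
48*(q(w(4), -3) - 23) = 48*(-3/2 - 23) = 48*(-49/2) = -1176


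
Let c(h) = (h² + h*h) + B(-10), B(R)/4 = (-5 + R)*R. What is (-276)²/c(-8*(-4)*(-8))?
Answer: 9522/16459 ≈ 0.57853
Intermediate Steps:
B(R) = 4*R*(-5 + R) (B(R) = 4*((-5 + R)*R) = 4*(R*(-5 + R)) = 4*R*(-5 + R))
c(h) = 600 + 2*h² (c(h) = (h² + h*h) + 4*(-10)*(-5 - 10) = (h² + h²) + 4*(-10)*(-15) = 2*h² + 600 = 600 + 2*h²)
(-276)²/c(-8*(-4)*(-8)) = (-276)²/(600 + 2*(-8*(-4)*(-8))²) = 76176/(600 + 2*(32*(-8))²) = 76176/(600 + 2*(-256)²) = 76176/(600 + 2*65536) = 76176/(600 + 131072) = 76176/131672 = 76176*(1/131672) = 9522/16459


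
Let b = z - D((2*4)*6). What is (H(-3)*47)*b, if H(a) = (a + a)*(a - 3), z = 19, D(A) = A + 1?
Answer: -50760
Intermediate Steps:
D(A) = 1 + A
b = -30 (b = 19 - (1 + (2*4)*6) = 19 - (1 + 8*6) = 19 - (1 + 48) = 19 - 1*49 = 19 - 49 = -30)
H(a) = 2*a*(-3 + a) (H(a) = (2*a)*(-3 + a) = 2*a*(-3 + a))
(H(-3)*47)*b = ((2*(-3)*(-3 - 3))*47)*(-30) = ((2*(-3)*(-6))*47)*(-30) = (36*47)*(-30) = 1692*(-30) = -50760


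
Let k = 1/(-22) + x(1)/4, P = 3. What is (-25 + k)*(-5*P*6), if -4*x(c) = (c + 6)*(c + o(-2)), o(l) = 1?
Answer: 102645/44 ≈ 2332.8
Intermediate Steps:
x(c) = -(1 + c)*(6 + c)/4 (x(c) = -(c + 6)*(c + 1)/4 = -(6 + c)*(1 + c)/4 = -(1 + c)*(6 + c)/4)
k = -81/88 (k = 1/(-22) + (-3/2 - 7/4*1 - 1/4*1**2)/4 = 1*(-1/22) + (-3/2 - 7/4 - 1/4*1)*(1/4) = -1/22 + (-3/2 - 7/4 - 1/4)*(1/4) = -1/22 - 7/2*1/4 = -1/22 - 7/8 = -81/88 ≈ -0.92045)
(-25 + k)*(-5*P*6) = (-25 - 81/88)*(-5*3*6) = -(-34215)*6/88 = -2281/88*(-90) = 102645/44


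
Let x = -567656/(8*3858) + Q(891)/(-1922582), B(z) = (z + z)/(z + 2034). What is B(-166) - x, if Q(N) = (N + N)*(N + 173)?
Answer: 33254444734619/1731944536626 ≈ 19.201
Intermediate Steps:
B(z) = 2*z/(2034 + z) (B(z) = (2*z)/(2034 + z) = 2*z/(2034 + z))
Q(N) = 2*N*(173 + N) (Q(N) = (2*N)*(173 + N) = 2*N*(173 + N))
x = -71867802079/3708660678 (x = -567656/(8*3858) + (2*891*(173 + 891))/(-1922582) = -567656/30864 + (2*891*1064)*(-1/1922582) = -567656*1/30864 + 1896048*(-1/1922582) = -70957/3858 - 948024/961291 = -71867802079/3708660678 ≈ -19.378)
B(-166) - x = 2*(-166)/(2034 - 166) - 1*(-71867802079/3708660678) = 2*(-166)/1868 + 71867802079/3708660678 = 2*(-166)*(1/1868) + 71867802079/3708660678 = -83/467 + 71867802079/3708660678 = 33254444734619/1731944536626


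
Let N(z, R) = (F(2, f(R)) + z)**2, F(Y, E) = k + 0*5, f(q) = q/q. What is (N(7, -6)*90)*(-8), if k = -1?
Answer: -25920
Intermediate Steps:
f(q) = 1
F(Y, E) = -1 (F(Y, E) = -1 + 0*5 = -1 + 0 = -1)
N(z, R) = (-1 + z)**2
(N(7, -6)*90)*(-8) = ((-1 + 7)**2*90)*(-8) = (6**2*90)*(-8) = (36*90)*(-8) = 3240*(-8) = -25920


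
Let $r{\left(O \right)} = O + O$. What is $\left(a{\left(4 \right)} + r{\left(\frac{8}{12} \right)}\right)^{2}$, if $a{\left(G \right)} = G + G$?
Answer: $\frac{784}{9} \approx 87.111$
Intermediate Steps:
$r{\left(O \right)} = 2 O$
$a{\left(G \right)} = 2 G$
$\left(a{\left(4 \right)} + r{\left(\frac{8}{12} \right)}\right)^{2} = \left(2 \cdot 4 + 2 \cdot \frac{8}{12}\right)^{2} = \left(8 + 2 \cdot 8 \cdot \frac{1}{12}\right)^{2} = \left(8 + 2 \cdot \frac{2}{3}\right)^{2} = \left(8 + \frac{4}{3}\right)^{2} = \left(\frac{28}{3}\right)^{2} = \frac{784}{9}$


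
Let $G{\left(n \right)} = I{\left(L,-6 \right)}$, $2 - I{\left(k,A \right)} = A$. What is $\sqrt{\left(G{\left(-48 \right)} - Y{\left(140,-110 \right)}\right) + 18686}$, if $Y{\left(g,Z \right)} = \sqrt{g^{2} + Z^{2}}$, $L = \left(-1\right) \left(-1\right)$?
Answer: $\sqrt{18694 - 10 \sqrt{317}} \approx 136.07$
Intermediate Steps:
$L = 1$
$I{\left(k,A \right)} = 2 - A$
$G{\left(n \right)} = 8$ ($G{\left(n \right)} = 2 - -6 = 2 + 6 = 8$)
$Y{\left(g,Z \right)} = \sqrt{Z^{2} + g^{2}}$
$\sqrt{\left(G{\left(-48 \right)} - Y{\left(140,-110 \right)}\right) + 18686} = \sqrt{\left(8 - \sqrt{\left(-110\right)^{2} + 140^{2}}\right) + 18686} = \sqrt{\left(8 - \sqrt{12100 + 19600}\right) + 18686} = \sqrt{\left(8 - \sqrt{31700}\right) + 18686} = \sqrt{\left(8 - 10 \sqrt{317}\right) + 18686} = \sqrt{18694 - 10 \sqrt{317}}$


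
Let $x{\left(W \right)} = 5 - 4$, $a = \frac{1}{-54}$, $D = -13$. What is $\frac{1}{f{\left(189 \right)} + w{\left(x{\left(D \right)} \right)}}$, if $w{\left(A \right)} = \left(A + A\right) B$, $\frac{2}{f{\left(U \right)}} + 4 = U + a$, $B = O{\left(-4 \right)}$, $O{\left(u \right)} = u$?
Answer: $- \frac{9989}{79804} \approx -0.12517$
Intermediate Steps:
$a = - \frac{1}{54} \approx -0.018519$
$B = -4$
$x{\left(W \right)} = 1$ ($x{\left(W \right)} = 5 - 4 = 1$)
$f{\left(U \right)} = \frac{2}{- \frac{217}{54} + U}$ ($f{\left(U \right)} = \frac{2}{-4 + \left(U - \frac{1}{54}\right)} = \frac{2}{-4 + \left(- \frac{1}{54} + U\right)} = \frac{2}{- \frac{217}{54} + U}$)
$w{\left(A \right)} = - 8 A$ ($w{\left(A \right)} = \left(A + A\right) \left(-4\right) = 2 A \left(-4\right) = - 8 A$)
$\frac{1}{f{\left(189 \right)} + w{\left(x{\left(D \right)} \right)}} = \frac{1}{\frac{108}{-217 + 54 \cdot 189} - 8} = \frac{1}{\frac{108}{-217 + 10206} - 8} = \frac{1}{\frac{108}{9989} - 8} = \frac{1}{- \frac{79804}{9989}} = - \frac{9989}{79804}$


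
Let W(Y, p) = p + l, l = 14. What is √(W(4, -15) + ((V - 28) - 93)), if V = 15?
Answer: I*√107 ≈ 10.344*I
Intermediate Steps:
W(Y, p) = 14 + p (W(Y, p) = p + 14 = 14 + p)
√(W(4, -15) + ((V - 28) - 93)) = √((14 - 15) + ((15 - 28) - 93)) = √(-1 + (-13 - 93)) = √(-1 - 106) = √(-107) = I*√107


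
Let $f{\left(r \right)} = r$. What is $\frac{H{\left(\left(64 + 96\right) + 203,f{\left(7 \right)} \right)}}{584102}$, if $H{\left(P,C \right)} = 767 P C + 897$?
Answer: $\frac{974922}{292051} \approx 3.3382$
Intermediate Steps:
$H{\left(P,C \right)} = 897 + 767 C P$ ($H{\left(P,C \right)} = 767 C P + 897 = 897 + 767 C P$)
$\frac{H{\left(\left(64 + 96\right) + 203,f{\left(7 \right)} \right)}}{584102} = \frac{897 + 767 \cdot 7 \left(\left(64 + 96\right) + 203\right)}{584102} = \left(897 + 767 \cdot 7 \left(160 + 203\right)\right) \frac{1}{584102} = \left(897 + 767 \cdot 7 \cdot 363\right) \frac{1}{584102} = \left(897 + 1948947\right) \frac{1}{584102} = 1949844 \cdot \frac{1}{584102} = \frac{974922}{292051}$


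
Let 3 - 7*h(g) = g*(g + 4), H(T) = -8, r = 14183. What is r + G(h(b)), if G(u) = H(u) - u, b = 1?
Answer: 99227/7 ≈ 14175.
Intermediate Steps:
h(g) = 3/7 - g*(4 + g)/7 (h(g) = 3/7 - g*(g + 4)/7 = 3/7 - g*(4 + g)/7)
G(u) = -8 - u
r + G(h(b)) = 14183 + (-8 - (3/7 - 4/7*1 - ⅐*1²)) = 14183 + (-8 - (3/7 - 4/7 - ⅐*1)) = 14183 + (-8 - (3/7 - 4/7 - ⅐)) = 14183 + (-8 - 1*(-2/7)) = 14183 + (-8 + 2/7) = 14183 - 54/7 = 99227/7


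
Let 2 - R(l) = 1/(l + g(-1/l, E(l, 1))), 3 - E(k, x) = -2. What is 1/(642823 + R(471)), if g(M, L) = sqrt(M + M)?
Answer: 11194488032064/7196096745444050741 - I*sqrt(942)/43176580472664304446 ≈ 1.5556e-6 - 7.1085e-19*I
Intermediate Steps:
E(k, x) = 5 (E(k, x) = 3 - 1*(-2) = 3 + 2 = 5)
g(M, L) = sqrt(2)*sqrt(M) (g(M, L) = sqrt(2*M) = sqrt(2)*sqrt(M))
R(l) = 2 - 1/(l + sqrt(2)*sqrt(-1/l))
1/(642823 + R(471)) = 1/(642823 + (-1 + 2*471 + 2*sqrt(2)*sqrt(-1/471))/(471 + sqrt(2)*sqrt(-1/471))) = 1/(642823 + (-1 + 942 + 2*sqrt(2)*sqrt(-1*1/471))/(471 + sqrt(2)*sqrt(-1*1/471))) = 1/(642823 + (-1 + 942 + 2*sqrt(2)*sqrt(-1/471))/(471 + sqrt(2)*sqrt(-1/471))) = 1/(642823 + (-1 + 942 + 2*sqrt(2)*(I*sqrt(471)/471))/(471 + sqrt(2)*(I*sqrt(471)/471))) = 1/(642823 + (-1 + 942 + 2*I*sqrt(942)/471)/(471 + I*sqrt(942)/471)) = 1/(642823 + (941 + 2*I*sqrt(942)/471)/(471 + I*sqrt(942)/471))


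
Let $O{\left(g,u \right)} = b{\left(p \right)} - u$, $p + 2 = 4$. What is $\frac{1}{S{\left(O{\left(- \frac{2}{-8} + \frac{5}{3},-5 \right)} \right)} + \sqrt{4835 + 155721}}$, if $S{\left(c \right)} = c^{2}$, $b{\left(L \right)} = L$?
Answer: $- \frac{49}{158155} + \frac{2 \sqrt{40139}}{158155} \approx 0.0022237$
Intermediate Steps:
$p = 2$ ($p = -2 + 4 = 2$)
$O{\left(g,u \right)} = 2 - u$
$\frac{1}{S{\left(O{\left(- \frac{2}{-8} + \frac{5}{3},-5 \right)} \right)} + \sqrt{4835 + 155721}} = \frac{1}{\left(2 - -5\right)^{2} + \sqrt{4835 + 155721}} = \frac{1}{\left(2 + 5\right)^{2} + \sqrt{160556}} = \frac{1}{7^{2} + 2 \sqrt{40139}} = \frac{1}{49 + 2 \sqrt{40139}}$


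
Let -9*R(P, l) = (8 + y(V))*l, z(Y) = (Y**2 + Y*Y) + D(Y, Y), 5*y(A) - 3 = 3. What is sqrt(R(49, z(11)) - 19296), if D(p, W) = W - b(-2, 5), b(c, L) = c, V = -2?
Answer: I*sqrt(176010)/3 ≈ 139.85*I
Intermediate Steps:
y(A) = 6/5 (y(A) = 3/5 + (1/5)*3 = 3/5 + 3/5 = 6/5)
D(p, W) = 2 + W (D(p, W) = W - 1*(-2) = W + 2 = 2 + W)
z(Y) = 2 + Y + 2*Y**2 (z(Y) = (Y**2 + Y*Y) + (2 + Y) = (Y**2 + Y**2) + (2 + Y) = 2*Y**2 + (2 + Y) = 2 + Y + 2*Y**2)
R(P, l) = -46*l/45 (R(P, l) = -(8 + 6/5)*l/9 = -46*l/45)
sqrt(R(49, z(11)) - 19296) = sqrt(-46*(2 + 11 + 2*11**2)/45 - 19296) = sqrt(-46*(2 + 11 + 2*121)/45 - 19296) = sqrt(-46*(2 + 11 + 242)/45 - 19296) = sqrt(-46/45*255 - 19296) = sqrt(-782/3 - 19296) = sqrt(-58670/3) = I*sqrt(176010)/3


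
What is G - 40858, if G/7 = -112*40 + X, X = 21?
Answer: -72071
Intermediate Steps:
G = -31213 (G = 7*(-112*40 + 21) = 7*(-4480 + 21) = 7*(-4459) = -31213)
G - 40858 = -31213 - 40858 = -72071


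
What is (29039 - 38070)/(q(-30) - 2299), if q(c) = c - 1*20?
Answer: 9031/2349 ≈ 3.8446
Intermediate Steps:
q(c) = -20 + c (q(c) = c - 20 = -20 + c)
(29039 - 38070)/(q(-30) - 2299) = (29039 - 38070)/((-20 - 30) - 2299) = -9031/(-50 - 2299) = -9031/(-2349) = -9031*(-1/2349) = 9031/2349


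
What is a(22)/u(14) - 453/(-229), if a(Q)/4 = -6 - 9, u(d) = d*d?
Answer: 18762/11221 ≈ 1.6720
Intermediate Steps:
u(d) = d²
a(Q) = -60 (a(Q) = 4*(-6 - 9) = 4*(-15) = -60)
a(22)/u(14) - 453/(-229) = -60/(14²) - 453/(-229) = -60/196 - 453*(-1/229) = -60*1/196 + 453/229 = -15/49 + 453/229 = 18762/11221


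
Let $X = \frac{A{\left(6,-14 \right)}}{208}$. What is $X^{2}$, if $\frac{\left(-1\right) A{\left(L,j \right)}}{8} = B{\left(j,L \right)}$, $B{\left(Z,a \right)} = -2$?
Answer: $\frac{1}{169} \approx 0.0059172$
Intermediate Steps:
$A{\left(L,j \right)} = 16$ ($A{\left(L,j \right)} = \left(-8\right) \left(-2\right) = 16$)
$X = \frac{1}{13}$ ($X = \frac{16}{208} = 16 \cdot \frac{1}{208} = \frac{1}{13} \approx 0.076923$)
$X^{2} = \left(\frac{1}{13}\right)^{2} = \frac{1}{169}$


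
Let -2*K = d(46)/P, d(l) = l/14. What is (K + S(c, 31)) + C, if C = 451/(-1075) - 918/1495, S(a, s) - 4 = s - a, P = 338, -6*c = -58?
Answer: 8527412027/350996100 ≈ 24.295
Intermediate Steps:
c = 29/3 (c = -⅙*(-58) = 29/3 ≈ 9.6667)
d(l) = l/14 (d(l) = l*(1/14) = l/14)
S(a, s) = 4 + s - a (S(a, s) = 4 + (s - a) = 4 + s - a)
K = -23/4732 (K = -(1/14)*46/(2*338) = -23/(14*338) = -½*23/2366 = -23/4732 ≈ -0.0048605)
C = -332219/321425 (C = 451*(-1/1075) - 918*1/1495 = -451/1075 - 918/1495 = -332219/321425 ≈ -1.0336)
(K + S(c, 31)) + C = (-23/4732 + (4 + 31 - 1*29/3)) - 332219/321425 = (-23/4732 + (4 + 31 - 29/3)) - 332219/321425 = (-23/4732 + 76/3) - 332219/321425 = 359563/14196 - 332219/321425 = 8527412027/350996100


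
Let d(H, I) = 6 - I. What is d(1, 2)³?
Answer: 64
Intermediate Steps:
d(1, 2)³ = (6 - 1*2)³ = (6 - 2)³ = 4³ = 64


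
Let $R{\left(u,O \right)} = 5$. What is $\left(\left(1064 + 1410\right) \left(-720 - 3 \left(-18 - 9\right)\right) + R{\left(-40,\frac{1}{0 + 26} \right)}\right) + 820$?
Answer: $-1580061$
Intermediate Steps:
$\left(\left(1064 + 1410\right) \left(-720 - 3 \left(-18 - 9\right)\right) + R{\left(-40,\frac{1}{0 + 26} \right)}\right) + 820 = \left(\left(1064 + 1410\right) \left(-720 - 3 \left(-18 - 9\right)\right) + 5\right) + 820 = \left(2474 \left(-720 - -81\right) + 5\right) + 820 = \left(2474 \left(-720 + 81\right) + 5\right) + 820 = \left(2474 \left(-639\right) + 5\right) + 820 = \left(-1580886 + 5\right) + 820 = -1580881 + 820 = -1580061$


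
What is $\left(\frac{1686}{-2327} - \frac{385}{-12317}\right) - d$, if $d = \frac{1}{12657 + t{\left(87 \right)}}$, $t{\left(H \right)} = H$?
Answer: $- \frac{253259167507}{365264182296} \approx -0.69336$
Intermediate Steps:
$d = \frac{1}{12744}$ ($d = \frac{1}{12657 + 87} = \frac{1}{12744} \approx 7.8468 \cdot 10^{-5}$)
$\left(\frac{1686}{-2327} - \frac{385}{-12317}\right) - d = \left(\frac{1686}{-2327} - \frac{385}{-12317}\right) - \frac{1}{12744} = \left(1686 \left(- \frac{1}{2327}\right) - - \frac{385}{12317}\right) - \frac{1}{12744} = \left(- \frac{1686}{2327} + \frac{385}{12317}\right) - \frac{1}{12744} = - \frac{19870567}{28661659} - \frac{1}{12744} = - \frac{253259167507}{365264182296}$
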